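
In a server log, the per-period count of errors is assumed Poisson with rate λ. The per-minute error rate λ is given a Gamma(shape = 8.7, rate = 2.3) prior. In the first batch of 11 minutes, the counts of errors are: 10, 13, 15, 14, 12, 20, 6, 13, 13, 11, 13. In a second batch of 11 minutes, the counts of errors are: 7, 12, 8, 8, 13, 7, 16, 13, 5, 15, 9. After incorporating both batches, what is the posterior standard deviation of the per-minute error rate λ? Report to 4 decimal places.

With a Gamma(shape α, rate β) prior, the Poisson likelihood is conjugate: the posterior is Gamma(α + ΣXᵢ, β + n).
Batch 1: sum of counts S = 140 over n = 11 minutes.
After batch 1: Gamma(α+S, β+n) = Gamma(8.7+140, 2.3+11) = Gamma(148.7, 13.3).
Batch 2: sum of counts S = 113 over n = 11 minutes.
After batch 2: Gamma(α+S, β+n) = Gamma(148.7+113, 13.3+11) = Gamma(261.7, 24.3).
SD = √α/β = √261.7/24.3 = 0.6657.

0.6657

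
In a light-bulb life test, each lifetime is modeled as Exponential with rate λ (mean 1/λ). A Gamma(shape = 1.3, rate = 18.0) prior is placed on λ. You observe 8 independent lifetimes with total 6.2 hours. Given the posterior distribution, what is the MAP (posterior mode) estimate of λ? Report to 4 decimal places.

0.3430

With a Gamma(shape α, rate β) prior on the exponential rate λ, the posterior after n observations with total T = Σxᵢ is Gamma(α+n, β+T).
Posterior: Gamma(1.3+8, 18.0+6.2) = Gamma(9.3, 24.2).
Mode = (α−1)/β = 0.3430.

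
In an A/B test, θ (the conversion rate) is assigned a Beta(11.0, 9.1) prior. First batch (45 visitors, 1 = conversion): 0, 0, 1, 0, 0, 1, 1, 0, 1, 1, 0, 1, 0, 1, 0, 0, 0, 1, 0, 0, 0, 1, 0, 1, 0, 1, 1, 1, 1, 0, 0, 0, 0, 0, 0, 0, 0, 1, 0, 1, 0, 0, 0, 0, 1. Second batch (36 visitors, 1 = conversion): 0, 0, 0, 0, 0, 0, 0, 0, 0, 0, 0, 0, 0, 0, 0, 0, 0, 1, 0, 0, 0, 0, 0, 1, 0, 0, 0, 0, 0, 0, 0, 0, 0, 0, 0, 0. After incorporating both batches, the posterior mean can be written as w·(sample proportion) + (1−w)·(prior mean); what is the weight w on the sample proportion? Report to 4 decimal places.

0.8012

The Beta prior is conjugate to a Binomial/Bernoulli likelihood; the update adds successes to α and failures to β.
Total number of visitors: n = 45 + 36 = 81.
Posterior mean = (α₀+k)/(α₀+β₀+n) = [n/(α₀+β₀+n)]·(k/n) + [(α₀+β₀)/(α₀+β₀+n)]·α₀/(α₀+β₀), so only n and the prior enter the weight.
The weight on the data is w = n/(α₀+β₀+n) = 81/(11.0+9.1+81) = 81/101.1 = 0.8012.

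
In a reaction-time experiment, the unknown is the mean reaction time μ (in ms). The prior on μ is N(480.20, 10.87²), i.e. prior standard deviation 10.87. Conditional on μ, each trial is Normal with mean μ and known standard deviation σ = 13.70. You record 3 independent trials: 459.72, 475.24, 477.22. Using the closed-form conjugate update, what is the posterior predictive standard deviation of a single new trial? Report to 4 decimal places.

15.1193

For Normal data with known variance σ², a Normal(μ₀, σ₀²) prior on μ is conjugate. Posterior precision = 1/σ₀² + n/σ²; posterior mean is the precision-weighted average of μ₀ and x̄.
σ₀² = 10.87² = 118.1569, σ² = 13.70² = 187.69; σ² + n·σ₀² = 187.69 + 3·118.1569 = 542.1607.
Posterior precision = 1/σ₀² + n/σ² = 1/118.1569 + 3/187.69 = (σ² + n·σ₀²)/(σ₀²σ²) = 542.1607/(118.1569·187.69); posterior variance σₙ² = σ₀²σ²/(σ² + n·σ₀²) = 118.1569·187.69/542.1607 = 40.904604.
Predictive variance for one new observation = σₙ² + σ² = 118.1569·187.69/542.1607 + 187.69 = σ²·(σ₀² + 542.1607)/542.1607 = 187.69·660.3176/542.1607 = 228.594604; SD = √(187.69·660.3176/542.1607) = 15.1193.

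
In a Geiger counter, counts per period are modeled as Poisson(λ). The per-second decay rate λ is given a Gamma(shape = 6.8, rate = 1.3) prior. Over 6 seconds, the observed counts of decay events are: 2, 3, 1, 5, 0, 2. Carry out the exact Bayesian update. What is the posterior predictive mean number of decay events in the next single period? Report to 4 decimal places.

With a Gamma(shape α, rate β) prior, the Poisson likelihood is conjugate: the posterior is Gamma(α + ΣXᵢ, β + n).
Sum of counts S = 13 over n = 6 seconds.
Posterior: Gamma(α+S, β+n) = Gamma(6.8+13, 1.3+6) = Gamma(19.8, 7.3).
The predictive distribution for one future period is NegBinom with mean α/β = 2.7123.

2.7123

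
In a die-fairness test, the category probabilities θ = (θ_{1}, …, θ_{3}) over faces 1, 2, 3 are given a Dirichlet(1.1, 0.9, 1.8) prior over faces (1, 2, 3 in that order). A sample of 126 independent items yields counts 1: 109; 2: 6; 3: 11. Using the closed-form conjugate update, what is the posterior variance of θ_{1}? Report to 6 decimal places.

0.000984

The Dirichlet prior is conjugate to the Multinomial likelihood: each posterior αⱼ = prior αⱼ + observed count nⱼ.
Posterior concentration: (110.1, 6.9, 12.8), total = 129.8.
Var[θ_j] = α_j(Σα−α_j)/((Σα)²(Σα+1)) = 110.1·19.7/(129.8²·130.8) = 0.000984.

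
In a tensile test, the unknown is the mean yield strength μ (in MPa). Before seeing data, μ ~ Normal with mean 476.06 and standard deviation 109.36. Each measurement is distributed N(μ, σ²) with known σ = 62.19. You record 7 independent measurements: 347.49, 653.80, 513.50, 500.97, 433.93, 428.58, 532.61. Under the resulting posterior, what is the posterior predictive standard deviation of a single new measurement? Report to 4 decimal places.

66.3002

For Normal data with known variance σ², a Normal(μ₀, σ₀²) prior on μ is conjugate. Posterior precision = 1/σ₀² + n/σ²; posterior mean is the precision-weighted average of μ₀ and x̄.
σ₀² = 109.36² = 11959.6096, σ² = 62.19² = 3867.5961; σ² + n·σ₀² = 3867.5961 + 7·11959.6096 = 87584.8633.
Posterior precision = 1/σ₀² + n/σ² = 1/11959.6096 + 7/3867.5961 = (σ² + n·σ₀²)/(σ₀²σ²) = 87584.8633/(11959.6096·3867.5961); posterior variance σₙ² = σ₀²σ²/(σ² + n·σ₀²) = 11959.6096·3867.5961/87584.8633 = 528.115678.
Predictive variance for one new observation = σₙ² + σ² = 11959.6096·3867.5961/87584.8633 + 3867.5961 = σ²·(σ₀² + 87584.8633)/87584.8633 = 3867.5961·99544.4729/87584.8633 = 4395.711778; SD = √(3867.5961·99544.4729/87584.8633) = 66.3002.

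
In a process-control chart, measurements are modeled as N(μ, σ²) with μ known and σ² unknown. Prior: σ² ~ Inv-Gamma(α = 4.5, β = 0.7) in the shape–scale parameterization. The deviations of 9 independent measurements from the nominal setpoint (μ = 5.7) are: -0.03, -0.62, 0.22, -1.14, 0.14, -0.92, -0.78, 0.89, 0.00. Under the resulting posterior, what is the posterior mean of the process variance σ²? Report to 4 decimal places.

0.3375

With known mean μ and an Inverse-Gamma(α, β) prior on σ², the Normal likelihood is conjugate: posterior is Inv-Gamma(α + n/2, β + Σ(xᵢ−μ)²/2).
Σ(xᵢ−μ)² = (-0.03)² + (-0.62)² + (0.22)² + (-1.14)² + (0.14)² + (-0.92)² + (-0.78)² + (0.89)² + (0.00)² = 3.9998.
Posterior: Inv-Gamma(4.5 + 9/2, 0.7 + 3.9998/2) = Inv-Gamma(9.00, 2.69990).
E[σ²|data] = β/(α−1) = 2.69990/8.00 = 0.3375.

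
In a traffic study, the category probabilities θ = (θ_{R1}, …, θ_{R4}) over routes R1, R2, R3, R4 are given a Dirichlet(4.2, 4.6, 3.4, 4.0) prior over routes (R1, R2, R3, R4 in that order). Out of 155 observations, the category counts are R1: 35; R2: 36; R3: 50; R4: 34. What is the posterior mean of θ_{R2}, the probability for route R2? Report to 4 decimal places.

0.2371

The Dirichlet prior is conjugate to the Multinomial likelihood: each posterior αⱼ = prior αⱼ + observed count nⱼ.
Posterior concentration: (39.2, 40.6, 53.4, 38.0), total = 171.2.
E[θ_{R2}|data] = α_{R2}/Σα = 40.6/171.2 = 0.2371.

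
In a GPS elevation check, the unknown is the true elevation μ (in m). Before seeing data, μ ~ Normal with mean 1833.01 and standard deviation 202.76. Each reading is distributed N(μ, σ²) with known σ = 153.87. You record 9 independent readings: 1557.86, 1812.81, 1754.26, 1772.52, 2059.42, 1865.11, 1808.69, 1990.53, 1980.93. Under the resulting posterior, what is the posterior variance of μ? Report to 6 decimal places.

For Normal data with known variance σ², a Normal(μ₀, σ₀²) prior on μ is conjugate. Posterior precision = 1/σ₀² + n/σ²; posterior mean is the precision-weighted average of μ₀ and x̄.
σ₀² = 202.76² = 41111.6176, σ² = 153.87² = 23675.9769; σ² + n·σ₀² = 23675.9769 + 9·41111.6176 = 393680.5353.
Posterior precision = 1/σ₀² + n/σ² = 1/41111.6176 + 9/23675.9769 = (σ² + n·σ₀²)/(σ₀²σ²) = 393680.5353/(41111.6176·23675.9769); posterior variance σₙ² = σ₀²σ²/(σ² + n·σ₀²) = 41111.6176·23675.9769/393680.5353 = 2472.455764.

2472.455764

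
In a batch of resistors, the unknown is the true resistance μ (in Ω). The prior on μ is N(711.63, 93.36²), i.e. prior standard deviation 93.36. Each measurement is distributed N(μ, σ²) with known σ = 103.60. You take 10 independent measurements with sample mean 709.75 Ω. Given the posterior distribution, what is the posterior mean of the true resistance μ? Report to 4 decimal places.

709.9561

For Normal data with known variance σ², a Normal(μ₀, σ₀²) prior on μ is conjugate. Posterior precision = 1/σ₀² + n/σ²; posterior mean is the precision-weighted average of μ₀ and x̄.
n·x̄ = 10·709.75 = 7097.5.
σ₀² = 93.36² = 8716.0896, σ² = 103.60² = 10732.96; σ² + n·σ₀² = 10732.96 + 10·8716.0896 = 97893.856.
Posterior mean = (μ₀/σ₀² + n·x̄/σ²)/(1/σ₀² + n/σ²) = (σ²·μ₀ + σ₀²·n·x̄)/(σ² + n·σ₀²) = (10732.96·711.63 + 8716.0896·7097.5)/97893.856 = 69500342.2608/97893.856 = 709.9561.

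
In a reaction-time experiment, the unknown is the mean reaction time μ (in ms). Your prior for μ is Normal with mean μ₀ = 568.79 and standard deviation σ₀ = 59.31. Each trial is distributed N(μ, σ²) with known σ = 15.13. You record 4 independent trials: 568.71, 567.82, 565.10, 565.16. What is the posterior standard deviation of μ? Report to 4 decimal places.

7.5042

For Normal data with known variance σ², a Normal(μ₀, σ₀²) prior on μ is conjugate. Posterior precision = 1/σ₀² + n/σ²; posterior mean is the precision-weighted average of μ₀ and x̄.
σ₀² = 59.31² = 3517.6761, σ² = 15.13² = 228.9169; σ² + n·σ₀² = 228.9169 + 4·3517.6761 = 14299.6213.
Posterior precision = 1/σ₀² + n/σ² = 1/3517.6761 + 4/228.9169 = (σ² + n·σ₀²)/(σ₀²σ²) = 14299.6213/(3517.6761·228.9169); posterior variance σₙ² = σ₀²σ²/(σ² + n·σ₀²) = 3517.6761·228.9169/14299.6213 = 56.313065.
Posterior SD = √σₙ² = √(3517.6761·228.9169/14299.6213) = 7.5042.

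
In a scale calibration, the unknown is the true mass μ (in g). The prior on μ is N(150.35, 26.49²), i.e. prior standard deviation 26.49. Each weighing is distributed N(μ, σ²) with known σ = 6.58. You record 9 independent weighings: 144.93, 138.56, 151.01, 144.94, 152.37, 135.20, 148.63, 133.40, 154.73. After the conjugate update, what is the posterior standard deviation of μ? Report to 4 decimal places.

For Normal data with known variance σ², a Normal(μ₀, σ₀²) prior on μ is conjugate. Posterior precision = 1/σ₀² + n/σ²; posterior mean is the precision-weighted average of μ₀ and x̄.
σ₀² = 26.49² = 701.7201, σ² = 6.58² = 43.2964; σ² + n·σ₀² = 43.2964 + 9·701.7201 = 6358.7773.
Posterior precision = 1/σ₀² + n/σ² = 1/701.7201 + 9/43.2964 = (σ² + n·σ₀²)/(σ₀²σ²) = 6358.7773/(701.7201·43.2964); posterior variance σₙ² = σ₀²σ²/(σ² + n·σ₀²) = 701.7201·43.2964/6358.7773 = 4.777955.
Posterior SD = √σₙ² = √(701.7201·43.2964/6358.7773) = 2.1859.

2.1859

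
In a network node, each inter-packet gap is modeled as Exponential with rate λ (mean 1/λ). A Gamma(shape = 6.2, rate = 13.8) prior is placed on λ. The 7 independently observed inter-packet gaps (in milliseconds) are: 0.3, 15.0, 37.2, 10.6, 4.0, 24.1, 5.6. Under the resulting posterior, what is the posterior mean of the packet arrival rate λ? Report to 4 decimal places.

With a Gamma(shape α, rate β) prior on the exponential rate λ, the posterior after n observations with total T = Σxᵢ is Gamma(α+n, β+T).
Sum of observations T = 96.8 milliseconds; n = 7.
Posterior: Gamma(6.2+7, 13.8+96.8) = Gamma(13.2, 110.6).
Posterior mean of λ = α/β = 13.2/110.6 = 0.1193.

0.1193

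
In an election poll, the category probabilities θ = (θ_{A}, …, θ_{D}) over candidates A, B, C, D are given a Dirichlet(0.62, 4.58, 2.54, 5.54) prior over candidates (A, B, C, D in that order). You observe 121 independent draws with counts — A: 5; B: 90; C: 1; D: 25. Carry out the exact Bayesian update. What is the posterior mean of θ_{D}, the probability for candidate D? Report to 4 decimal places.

The Dirichlet prior is conjugate to the Multinomial likelihood: each posterior αⱼ = prior αⱼ + observed count nⱼ.
Posterior concentration: (5.62, 94.58, 3.54, 30.54), total = 134.28.
E[θ_{D}|data] = α_{D}/Σα = 30.54/134.28 = 0.2274.

0.2274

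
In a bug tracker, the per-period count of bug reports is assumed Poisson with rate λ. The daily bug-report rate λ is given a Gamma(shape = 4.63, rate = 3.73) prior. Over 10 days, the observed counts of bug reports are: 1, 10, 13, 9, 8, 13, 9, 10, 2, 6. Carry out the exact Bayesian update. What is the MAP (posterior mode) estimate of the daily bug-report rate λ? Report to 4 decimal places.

With a Gamma(shape α, rate β) prior, the Poisson likelihood is conjugate: the posterior is Gamma(α + ΣXᵢ, β + n).
Sum of counts S = 81 over n = 10 days.
Posterior: Gamma(α+S, β+n) = Gamma(4.63+81, 3.73+10) = Gamma(85.63, 13.73).
Mode of Gamma(α,β) for α≥1 is (α−1)/β = 84.63/13.73 = 6.1639.

6.1639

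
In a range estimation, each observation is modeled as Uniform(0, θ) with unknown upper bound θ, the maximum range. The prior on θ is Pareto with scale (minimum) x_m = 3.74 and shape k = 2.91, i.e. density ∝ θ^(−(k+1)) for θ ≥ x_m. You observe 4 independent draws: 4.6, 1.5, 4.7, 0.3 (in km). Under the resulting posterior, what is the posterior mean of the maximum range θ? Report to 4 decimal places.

5.4953

A Pareto(scale x_m, shape k) prior on the upper bound θ of Uniform(0, θ) is conjugate: posterior is Pareto(max(x_m, max xᵢ), k + n).
Sample maximum = 4.7; prior scale x_m = 3.74 → posterior scale = max = 4.70.
Posterior shape = 2.91 + 4 = 6.91.
E[θ|data] = k·x_m/(k−1) = 6.91·4.70/5.91 = 5.4953.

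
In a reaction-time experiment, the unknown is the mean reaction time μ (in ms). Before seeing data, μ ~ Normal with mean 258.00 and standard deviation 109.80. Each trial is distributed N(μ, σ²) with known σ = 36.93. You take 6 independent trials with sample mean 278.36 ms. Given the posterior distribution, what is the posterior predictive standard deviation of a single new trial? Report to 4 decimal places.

For Normal data with known variance σ², a Normal(μ₀, σ₀²) prior on μ is conjugate. Posterior precision = 1/σ₀² + n/σ²; posterior mean is the precision-weighted average of μ₀ and x̄.
σ₀² = 109.80² = 12056.04, σ² = 36.93² = 1363.8249; σ² + n·σ₀² = 1363.8249 + 6·12056.04 = 73700.0649.
Posterior precision = 1/σ₀² + n/σ² = 1/12056.04 + 6/1363.8249 = (σ² + n·σ₀²)/(σ₀²σ²) = 73700.0649/(12056.04·1363.8249); posterior variance σₙ² = σ₀²σ²/(σ² + n·σ₀²) = 12056.04·1363.8249/73700.0649 = 223.097871.
Predictive variance for one new observation = σₙ² + σ² = 12056.04·1363.8249/73700.0649 + 1363.8249 = σ²·(σ₀² + 73700.0649)/73700.0649 = 1363.8249·85756.1049/73700.0649 = 1586.922771; SD = √(1363.8249·85756.1049/73700.0649) = 39.8362.

39.8362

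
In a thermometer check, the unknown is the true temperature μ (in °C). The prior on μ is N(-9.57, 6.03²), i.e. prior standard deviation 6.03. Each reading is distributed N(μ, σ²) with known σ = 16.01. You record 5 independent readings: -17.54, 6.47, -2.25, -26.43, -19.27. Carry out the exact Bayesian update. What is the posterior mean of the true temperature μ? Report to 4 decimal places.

For Normal data with known variance σ², a Normal(μ₀, σ₀²) prior on μ is conjugate. Posterior precision = 1/σ₀² + n/σ²; posterior mean is the precision-weighted average of μ₀ and x̄.
Σxᵢ = (-17.54) + 6.47 + (-2.25) + (-26.43) + (-19.27) = -59.02, so n·x̄ = -59.02.
σ₀² = 6.03² = 36.3609, σ² = 16.01² = 256.3201; σ² + n·σ₀² = 256.3201 + 5·36.3609 = 438.1246.
Posterior mean = (μ₀/σ₀² + n·x̄/σ²)/(1/σ₀² + n/σ²) = (σ²·μ₀ + σ₀²·n·x̄)/(σ² + n·σ₀²) = (256.3201·(-9.57) + 36.3609·(-59.02))/438.1246 = -4599.003675/438.1246 = -10.4970.

-10.4970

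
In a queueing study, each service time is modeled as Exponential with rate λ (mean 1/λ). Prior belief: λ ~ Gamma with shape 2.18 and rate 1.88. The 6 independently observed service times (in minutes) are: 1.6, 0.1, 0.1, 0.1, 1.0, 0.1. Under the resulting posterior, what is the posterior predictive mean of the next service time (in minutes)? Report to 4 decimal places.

With a Gamma(shape α, rate β) prior on the exponential rate λ, the posterior after n observations with total T = Σxᵢ is Gamma(α+n, β+T).
Sum of observations T = 3.0 minutes; n = 6.
Posterior: Gamma(2.18+6, 1.88+3.0) = Gamma(8.18, 4.88).
The predictive distribution for the next observation is Lomax; its mean is β/(α−1) = 4.88/7.18 = 0.6797.

0.6797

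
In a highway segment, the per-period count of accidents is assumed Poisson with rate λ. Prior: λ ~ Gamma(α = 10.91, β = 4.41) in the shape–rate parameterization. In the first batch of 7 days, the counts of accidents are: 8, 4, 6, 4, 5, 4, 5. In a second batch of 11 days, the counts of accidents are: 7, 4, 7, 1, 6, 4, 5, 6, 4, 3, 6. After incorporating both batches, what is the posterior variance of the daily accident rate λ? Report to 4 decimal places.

With a Gamma(shape α, rate β) prior, the Poisson likelihood is conjugate: the posterior is Gamma(α + ΣXᵢ, β + n).
Batch 1: sum of counts S = 36 over n = 7 days.
After batch 1: Gamma(α+S, β+n) = Gamma(10.91+36, 4.41+7) = Gamma(46.91, 11.41).
Batch 2: sum of counts S = 53 over n = 11 days.
After batch 2: Gamma(α+S, β+n) = Gamma(46.91+53, 11.41+11) = Gamma(99.91, 22.41).
Var = α/β² = 99.91/22.41² = 0.1989.

0.1989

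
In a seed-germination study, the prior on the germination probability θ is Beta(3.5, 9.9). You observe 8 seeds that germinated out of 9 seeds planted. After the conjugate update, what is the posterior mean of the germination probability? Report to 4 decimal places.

0.5134

The Beta prior is conjugate to a Binomial/Bernoulli likelihood; the update adds successes to α and failures to β.
Posterior: Beta(α+k, β+n−k) = Beta(3.5+8, 9.9+1) = Beta(11.5, 10.9).
Posterior mean = α/(α+β) = 11.5/22.4 = 0.5134.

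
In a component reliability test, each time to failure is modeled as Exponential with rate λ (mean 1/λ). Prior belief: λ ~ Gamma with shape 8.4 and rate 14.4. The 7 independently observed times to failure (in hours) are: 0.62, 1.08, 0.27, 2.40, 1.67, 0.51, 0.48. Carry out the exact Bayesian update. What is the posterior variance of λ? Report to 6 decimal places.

With a Gamma(shape α, rate β) prior on the exponential rate λ, the posterior after n observations with total T = Σxᵢ is Gamma(α+n, β+T).
Sum of observations T = 7.03 hours; n = 7.
Posterior: Gamma(8.4+7, 14.4+7.03) = Gamma(15.4, 21.43).
Var = α/β² = 0.033533.

0.033533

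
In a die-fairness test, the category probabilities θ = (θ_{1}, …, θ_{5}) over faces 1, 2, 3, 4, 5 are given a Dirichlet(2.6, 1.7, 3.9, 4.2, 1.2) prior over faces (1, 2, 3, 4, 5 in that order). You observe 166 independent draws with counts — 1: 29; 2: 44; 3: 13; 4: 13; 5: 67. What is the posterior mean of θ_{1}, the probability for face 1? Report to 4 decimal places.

0.1759

The Dirichlet prior is conjugate to the Multinomial likelihood: each posterior αⱼ = prior αⱼ + observed count nⱼ.
Posterior concentration: (31.6, 45.7, 16.9, 17.2, 68.2), total = 179.6.
E[θ_{1}|data] = α_{1}/Σα = 31.6/179.6 = 0.1759.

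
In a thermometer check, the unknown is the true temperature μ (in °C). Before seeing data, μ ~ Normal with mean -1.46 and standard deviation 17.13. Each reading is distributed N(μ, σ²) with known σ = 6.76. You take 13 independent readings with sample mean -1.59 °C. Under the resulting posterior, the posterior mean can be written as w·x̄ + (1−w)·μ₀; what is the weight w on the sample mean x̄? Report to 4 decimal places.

For Normal data with known variance σ², a Normal(μ₀, σ₀²) prior on μ is conjugate. Posterior precision = 1/σ₀² + n/σ²; posterior mean is the precision-weighted average of μ₀ and x̄.
σ₀² = 17.13² = 293.4369, σ² = 6.76² = 45.6976. Prior precision 1/σ₀² = 1/293.4369; data precision n/σ² = 13/45.6976.
w = (n/σ²)/(1/σ₀² + n/σ²) = n·σ₀²/(σ² + n·σ₀²) = 13·293.4369/(45.6976 + 13·293.4369) = 3814.6797/3860.3773 = 0.9882.

0.9882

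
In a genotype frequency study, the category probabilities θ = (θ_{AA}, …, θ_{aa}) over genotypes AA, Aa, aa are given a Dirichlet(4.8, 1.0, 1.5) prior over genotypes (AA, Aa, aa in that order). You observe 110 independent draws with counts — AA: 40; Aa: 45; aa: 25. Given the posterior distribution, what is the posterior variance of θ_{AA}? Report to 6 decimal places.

The Dirichlet prior is conjugate to the Multinomial likelihood: each posterior αⱼ = prior αⱼ + observed count nⱼ.
Posterior concentration: (44.8, 46.0, 26.5), total = 117.3.
Var[θ_j] = α_j(Σα−α_j)/((Σα)²(Σα+1)) = 44.8·72.5/(117.3²·118.3) = 0.001995.

0.001995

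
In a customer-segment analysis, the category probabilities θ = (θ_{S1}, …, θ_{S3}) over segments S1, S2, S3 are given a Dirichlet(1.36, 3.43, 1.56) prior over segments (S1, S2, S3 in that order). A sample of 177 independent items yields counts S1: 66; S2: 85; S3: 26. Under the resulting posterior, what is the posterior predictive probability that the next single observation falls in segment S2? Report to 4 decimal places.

0.4823

The Dirichlet prior is conjugate to the Multinomial likelihood: each posterior αⱼ = prior αⱼ + observed count nⱼ.
Posterior concentration: (67.36, 88.43, 27.56), total = 183.35.
P(next = S2 | data) = α_{S2}/Σα = 0.4823.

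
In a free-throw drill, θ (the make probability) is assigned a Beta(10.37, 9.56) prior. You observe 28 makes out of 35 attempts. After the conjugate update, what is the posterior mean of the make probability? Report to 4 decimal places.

The Beta prior is conjugate to a Binomial/Bernoulli likelihood; the update adds successes to α and failures to β.
Posterior: Beta(α+k, β+n−k) = Beta(10.37+28, 9.56+7) = Beta(38.37, 16.56).
Posterior mean = α/(α+β) = 38.37/54.93 = 0.6985.

0.6985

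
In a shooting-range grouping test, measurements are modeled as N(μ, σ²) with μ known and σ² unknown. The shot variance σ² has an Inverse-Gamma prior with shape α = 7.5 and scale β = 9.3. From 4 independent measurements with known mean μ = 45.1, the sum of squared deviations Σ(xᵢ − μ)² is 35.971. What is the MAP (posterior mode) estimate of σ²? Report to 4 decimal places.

2.5986

With known mean μ and an Inverse-Gamma(α, β) prior on σ², the Normal likelihood is conjugate: posterior is Inv-Gamma(α + n/2, β + Σ(xᵢ−μ)²/2).
Posterior: Inv-Gamma(7.5 + 4/2, 9.3 + 35.971/2) = Inv-Gamma(9.50, 27.2855).
Mode = β/(α+1) = 27.2855/10.50 = 2.5986.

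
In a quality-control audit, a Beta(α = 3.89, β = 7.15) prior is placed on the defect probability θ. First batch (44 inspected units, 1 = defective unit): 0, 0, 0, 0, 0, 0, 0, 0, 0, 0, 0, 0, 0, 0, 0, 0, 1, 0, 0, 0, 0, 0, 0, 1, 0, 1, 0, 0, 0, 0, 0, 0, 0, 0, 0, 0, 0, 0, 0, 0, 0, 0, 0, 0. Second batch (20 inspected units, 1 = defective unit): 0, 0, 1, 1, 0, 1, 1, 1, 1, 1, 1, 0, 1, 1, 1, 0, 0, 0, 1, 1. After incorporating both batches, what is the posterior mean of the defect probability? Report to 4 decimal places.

The Beta prior is conjugate to a Binomial/Bernoulli likelihood; the update adds successes to α and failures to β.
After batch 1: Beta(3.89+3, 7.15+41) = Beta(6.89, 48.15).
After batch 2: Beta(6.89+13, 48.15+7) = Beta(19.89, 55.15).
Posterior mean = α/(α+β) = 19.89/75.04 = 0.2651.

0.2651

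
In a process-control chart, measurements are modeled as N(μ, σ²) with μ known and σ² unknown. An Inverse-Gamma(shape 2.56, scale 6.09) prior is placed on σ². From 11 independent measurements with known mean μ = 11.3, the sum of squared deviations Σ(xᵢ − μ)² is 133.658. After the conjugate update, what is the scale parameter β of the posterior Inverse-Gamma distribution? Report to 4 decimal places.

72.9190

With known mean μ and an Inverse-Gamma(α, β) prior on σ², the Normal likelihood is conjugate: posterior is Inv-Gamma(α + n/2, β + Σ(xᵢ−μ)²/2).
Posterior: Inv-Gamma(2.56 + 11/2, 6.09 + 133.658/2) = Inv-Gamma(8.06, 72.9190).
Posterior β = 72.9190.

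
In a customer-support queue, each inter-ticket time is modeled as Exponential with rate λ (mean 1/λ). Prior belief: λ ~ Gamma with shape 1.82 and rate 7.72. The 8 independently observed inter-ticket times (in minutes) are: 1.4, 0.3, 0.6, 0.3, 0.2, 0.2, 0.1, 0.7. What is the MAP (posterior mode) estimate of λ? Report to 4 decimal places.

With a Gamma(shape α, rate β) prior on the exponential rate λ, the posterior after n observations with total T = Σxᵢ is Gamma(α+n, β+T).
Sum of observations T = 3.8 minutes; n = 8.
Posterior: Gamma(1.82+8, 7.72+3.8) = Gamma(9.82, 11.52).
Mode = (α−1)/β = 0.7656.

0.7656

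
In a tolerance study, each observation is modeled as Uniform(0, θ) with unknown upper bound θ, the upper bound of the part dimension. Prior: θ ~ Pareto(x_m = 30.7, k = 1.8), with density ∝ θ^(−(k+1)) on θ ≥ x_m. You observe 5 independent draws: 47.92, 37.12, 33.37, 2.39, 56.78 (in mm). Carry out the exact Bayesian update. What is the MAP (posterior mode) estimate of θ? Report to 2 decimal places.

A Pareto(scale x_m, shape k) prior on the upper bound θ of Uniform(0, θ) is conjugate: posterior is Pareto(max(x_m, max xᵢ), k + n).
Sample maximum = 56.78; prior scale x_m = 30.7 → posterior scale = max = 56.78.
Posterior shape = 1.8 + 5 = 6.8.
The Pareto density is decreasing on [x_m, ∞), so the mode is x_m = 56.78.

56.78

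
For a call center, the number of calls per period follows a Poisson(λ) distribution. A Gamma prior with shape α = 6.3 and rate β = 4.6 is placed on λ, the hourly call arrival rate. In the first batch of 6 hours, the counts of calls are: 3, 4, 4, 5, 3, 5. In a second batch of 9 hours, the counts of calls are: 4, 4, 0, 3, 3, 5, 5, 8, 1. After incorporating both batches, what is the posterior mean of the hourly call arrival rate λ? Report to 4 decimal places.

3.2296

With a Gamma(shape α, rate β) prior, the Poisson likelihood is conjugate: the posterior is Gamma(α + ΣXᵢ, β + n).
Batch 1: sum of counts S = 24 over n = 6 hours.
After batch 1: Gamma(α+S, β+n) = Gamma(6.3+24, 4.6+6) = Gamma(30.3, 10.6).
Batch 2: sum of counts S = 33 over n = 9 hours.
After batch 2: Gamma(α+S, β+n) = Gamma(30.3+33, 10.6+9) = Gamma(63.3, 19.6).
Posterior mean = α/β = 63.3/19.6 = 3.2296.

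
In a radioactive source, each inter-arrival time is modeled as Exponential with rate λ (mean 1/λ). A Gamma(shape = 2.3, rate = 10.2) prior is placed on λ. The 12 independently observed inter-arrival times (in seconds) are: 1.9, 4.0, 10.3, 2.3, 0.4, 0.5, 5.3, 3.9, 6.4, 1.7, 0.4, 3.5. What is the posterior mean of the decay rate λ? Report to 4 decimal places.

0.2815

With a Gamma(shape α, rate β) prior on the exponential rate λ, the posterior after n observations with total T = Σxᵢ is Gamma(α+n, β+T).
Sum of observations T = 40.6 seconds; n = 12.
Posterior: Gamma(2.3+12, 10.2+40.6) = Gamma(14.3, 50.8).
Posterior mean of λ = α/β = 14.3/50.8 = 0.2815.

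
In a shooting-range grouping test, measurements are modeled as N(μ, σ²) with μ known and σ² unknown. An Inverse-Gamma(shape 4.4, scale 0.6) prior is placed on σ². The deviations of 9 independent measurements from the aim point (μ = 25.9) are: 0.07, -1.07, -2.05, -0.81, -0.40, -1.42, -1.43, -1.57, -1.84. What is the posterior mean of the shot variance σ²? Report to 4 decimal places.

1.0937

With known mean μ and an Inverse-Gamma(α, β) prior on σ², the Normal likelihood is conjugate: posterior is Inv-Gamma(α + n/2, β + Σ(xᵢ−μ)²/2).
Σ(xᵢ−μ)² = (0.07)² + (-1.07)² + (-2.05)² + (-0.81)² + (-0.40)² + (-1.42)² + (-1.43)² + (-1.57)² + (-1.84)² = 16.0802.
Posterior: Inv-Gamma(4.4 + 9/2, 0.6 + 16.0802/2) = Inv-Gamma(8.90, 8.64010).
E[σ²|data] = β/(α−1) = 8.64010/7.90 = 1.0937.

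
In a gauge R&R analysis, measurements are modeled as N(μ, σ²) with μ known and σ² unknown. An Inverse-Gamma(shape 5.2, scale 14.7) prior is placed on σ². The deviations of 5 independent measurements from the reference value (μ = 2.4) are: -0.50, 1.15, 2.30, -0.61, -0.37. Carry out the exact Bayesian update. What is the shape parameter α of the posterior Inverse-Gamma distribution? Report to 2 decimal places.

With known mean μ and an Inverse-Gamma(α, β) prior on σ², the Normal likelihood is conjugate: posterior is Inv-Gamma(α + n/2, β + Σ(xᵢ−μ)²/2).
Σ(xᵢ−μ)² = (-0.50)² + (1.15)² + (2.30)² + (-0.61)² + (-0.37)² = 7.3715.
Posterior: Inv-Gamma(5.2 + 5/2, 14.7 + 7.3715/2) = Inv-Gamma(7.70, 18.38575).
Posterior α = 7.70.

7.70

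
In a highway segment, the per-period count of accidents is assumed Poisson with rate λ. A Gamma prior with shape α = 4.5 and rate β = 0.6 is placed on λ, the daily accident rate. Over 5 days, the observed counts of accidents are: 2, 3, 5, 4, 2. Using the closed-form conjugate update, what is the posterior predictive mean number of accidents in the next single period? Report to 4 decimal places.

3.6607

With a Gamma(shape α, rate β) prior, the Poisson likelihood is conjugate: the posterior is Gamma(α + ΣXᵢ, β + n).
Sum of counts S = 16 over n = 5 days.
Posterior: Gamma(α+S, β+n) = Gamma(4.5+16, 0.6+5) = Gamma(20.5, 5.6).
The predictive distribution for one future period is NegBinom with mean α/β = 3.6607.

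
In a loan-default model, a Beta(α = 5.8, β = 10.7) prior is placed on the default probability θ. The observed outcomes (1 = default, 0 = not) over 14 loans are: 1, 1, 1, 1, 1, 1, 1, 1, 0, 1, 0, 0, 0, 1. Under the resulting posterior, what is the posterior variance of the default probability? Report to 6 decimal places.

The Beta prior is conjugate to a Binomial/Bernoulli likelihood; the update adds successes to α and failures to β.
Posterior: Beta(α+k, β+n−k) = Beta(5.8+10, 10.7+4) = Beta(15.8, 14.7).
Var = αβ/((α+β)²(α+β+1)) = 15.8·14.7/(30.5²·31.5) = 0.007926.

0.007926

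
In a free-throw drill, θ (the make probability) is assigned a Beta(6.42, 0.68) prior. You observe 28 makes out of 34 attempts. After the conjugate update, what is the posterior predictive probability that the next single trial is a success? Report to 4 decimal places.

0.8375

The Beta prior is conjugate to a Binomial/Bernoulli likelihood; the update adds successes to α and failures to β.
Posterior: Beta(α+k, β+n−k) = Beta(6.42+28, 0.68+6) = Beta(34.42, 6.68).
For a single future Bernoulli trial, P(success | data) = α/(α+β) = 0.8375.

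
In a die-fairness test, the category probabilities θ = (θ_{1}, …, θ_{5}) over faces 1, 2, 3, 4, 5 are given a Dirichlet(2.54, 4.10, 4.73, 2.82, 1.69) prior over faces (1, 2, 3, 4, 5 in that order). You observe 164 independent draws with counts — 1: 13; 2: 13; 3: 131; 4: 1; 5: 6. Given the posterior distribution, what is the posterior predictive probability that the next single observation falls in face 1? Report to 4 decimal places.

The Dirichlet prior is conjugate to the Multinomial likelihood: each posterior αⱼ = prior αⱼ + observed count nⱼ.
Posterior concentration: (15.54, 17.10, 135.73, 3.82, 7.69), total = 179.88.
P(next = 1 | data) = α_{1}/Σα = 0.0864.

0.0864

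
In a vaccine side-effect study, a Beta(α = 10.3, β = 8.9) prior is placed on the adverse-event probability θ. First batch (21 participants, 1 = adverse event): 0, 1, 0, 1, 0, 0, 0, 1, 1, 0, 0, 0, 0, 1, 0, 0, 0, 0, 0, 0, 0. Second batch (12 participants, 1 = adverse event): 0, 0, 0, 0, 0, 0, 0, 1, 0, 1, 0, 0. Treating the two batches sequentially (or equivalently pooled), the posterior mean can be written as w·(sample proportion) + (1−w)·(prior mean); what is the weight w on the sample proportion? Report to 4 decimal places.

The Beta prior is conjugate to a Binomial/Bernoulli likelihood; the update adds successes to α and failures to β.
Total number of participants: n = 21 + 12 = 33.
Posterior mean = (α₀+k)/(α₀+β₀+n) = [n/(α₀+β₀+n)]·(k/n) + [(α₀+β₀)/(α₀+β₀+n)]·α₀/(α₀+β₀), so only n and the prior enter the weight.
The weight on the data is w = n/(α₀+β₀+n) = 33/(10.3+8.9+33) = 33/52.2 = 0.6322.

0.6322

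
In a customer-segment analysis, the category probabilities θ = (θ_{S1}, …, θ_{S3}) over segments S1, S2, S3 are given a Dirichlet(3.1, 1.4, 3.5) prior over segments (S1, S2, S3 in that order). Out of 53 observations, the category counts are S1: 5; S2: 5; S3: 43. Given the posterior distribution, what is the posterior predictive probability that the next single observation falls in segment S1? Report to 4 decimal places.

The Dirichlet prior is conjugate to the Multinomial likelihood: each posterior αⱼ = prior αⱼ + observed count nⱼ.
Posterior concentration: (8.1, 6.4, 46.5), total = 61.0.
P(next = S1 | data) = α_{S1}/Σα = 0.1328.

0.1328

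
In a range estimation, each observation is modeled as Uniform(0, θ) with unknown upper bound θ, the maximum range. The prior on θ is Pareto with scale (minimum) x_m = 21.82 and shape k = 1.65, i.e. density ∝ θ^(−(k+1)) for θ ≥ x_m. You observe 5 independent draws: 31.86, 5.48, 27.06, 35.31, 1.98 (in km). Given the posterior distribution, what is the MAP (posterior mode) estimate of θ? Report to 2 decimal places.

35.31

A Pareto(scale x_m, shape k) prior on the upper bound θ of Uniform(0, θ) is conjugate: posterior is Pareto(max(x_m, max xᵢ), k + n).
Sample maximum = 35.31; prior scale x_m = 21.82 → posterior scale = max = 35.31.
Posterior shape = 1.65 + 5 = 6.65.
The Pareto density is decreasing on [x_m, ∞), so the mode is x_m = 35.31.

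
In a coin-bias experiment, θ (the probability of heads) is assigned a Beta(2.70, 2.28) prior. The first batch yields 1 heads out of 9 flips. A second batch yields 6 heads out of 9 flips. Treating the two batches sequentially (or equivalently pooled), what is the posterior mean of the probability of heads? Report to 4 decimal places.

The Beta prior is conjugate to a Binomial/Bernoulli likelihood; the update adds successes to α and failures to β.
After batch 1: Beta(2.70+1, 2.28+8) = Beta(3.70, 10.28).
After batch 2: Beta(3.70+6, 10.28+3) = Beta(9.70, 13.28).
Posterior mean = α/(α+β) = 9.70/22.98 = 0.4221.

0.4221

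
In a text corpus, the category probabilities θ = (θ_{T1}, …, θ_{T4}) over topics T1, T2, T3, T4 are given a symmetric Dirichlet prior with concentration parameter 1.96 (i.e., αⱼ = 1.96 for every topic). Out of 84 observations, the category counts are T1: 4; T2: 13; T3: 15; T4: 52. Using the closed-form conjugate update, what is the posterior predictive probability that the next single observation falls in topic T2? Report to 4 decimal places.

The Dirichlet prior is conjugate to the Multinomial likelihood: each posterior αⱼ = prior αⱼ + observed count nⱼ.
Posterior concentration: (5.96, 14.96, 16.96, 53.96), total = 91.84.
P(next = T2 | data) = α_{T2}/Σα = 0.1629.

0.1629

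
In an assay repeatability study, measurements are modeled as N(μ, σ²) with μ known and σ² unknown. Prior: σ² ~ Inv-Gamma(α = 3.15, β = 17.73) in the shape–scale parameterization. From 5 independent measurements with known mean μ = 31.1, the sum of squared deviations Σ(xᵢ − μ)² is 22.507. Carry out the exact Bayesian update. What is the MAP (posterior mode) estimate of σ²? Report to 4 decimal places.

4.3584

With known mean μ and an Inverse-Gamma(α, β) prior on σ², the Normal likelihood is conjugate: posterior is Inv-Gamma(α + n/2, β + Σ(xᵢ−μ)²/2).
Posterior: Inv-Gamma(3.15 + 5/2, 17.73 + 22.507/2) = Inv-Gamma(5.65, 28.9835).
Mode = β/(α+1) = 28.9835/6.65 = 4.3584.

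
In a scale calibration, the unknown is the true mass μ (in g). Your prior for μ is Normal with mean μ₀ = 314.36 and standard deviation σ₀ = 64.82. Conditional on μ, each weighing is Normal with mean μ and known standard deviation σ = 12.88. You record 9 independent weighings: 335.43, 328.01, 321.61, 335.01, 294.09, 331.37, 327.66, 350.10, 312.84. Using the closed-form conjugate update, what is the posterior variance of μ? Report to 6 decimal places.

For Normal data with known variance σ², a Normal(μ₀, σ₀²) prior on μ is conjugate. Posterior precision = 1/σ₀² + n/σ²; posterior mean is the precision-weighted average of μ₀ and x̄.
σ₀² = 64.82² = 4201.6324, σ² = 12.88² = 165.8944; σ² + n·σ₀² = 165.8944 + 9·4201.6324 = 37980.586.
Posterior precision = 1/σ₀² + n/σ² = 1/4201.6324 + 9/165.8944 = (σ² + n·σ₀²)/(σ₀²σ²) = 37980.586/(4201.6324·165.8944); posterior variance σₙ² = σ₀²σ²/(σ² + n·σ₀²) = 4201.6324·165.8944/37980.586 = 18.352199.

18.352199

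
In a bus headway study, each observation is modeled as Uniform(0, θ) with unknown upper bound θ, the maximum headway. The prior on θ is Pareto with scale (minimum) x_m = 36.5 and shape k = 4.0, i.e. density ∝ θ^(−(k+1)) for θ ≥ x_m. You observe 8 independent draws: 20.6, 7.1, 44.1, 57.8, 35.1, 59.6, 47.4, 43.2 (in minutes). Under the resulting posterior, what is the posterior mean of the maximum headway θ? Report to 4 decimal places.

A Pareto(scale x_m, shape k) prior on the upper bound θ of Uniform(0, θ) is conjugate: posterior is Pareto(max(x_m, max xᵢ), k + n).
Sample maximum = 59.6; prior scale x_m = 36.5 → posterior scale = max = 59.6.
Posterior shape = 4.0 + 8 = 12.0.
E[θ|data] = k·x_m/(k−1) = 12.0·59.6/11.0 = 65.0182.

65.0182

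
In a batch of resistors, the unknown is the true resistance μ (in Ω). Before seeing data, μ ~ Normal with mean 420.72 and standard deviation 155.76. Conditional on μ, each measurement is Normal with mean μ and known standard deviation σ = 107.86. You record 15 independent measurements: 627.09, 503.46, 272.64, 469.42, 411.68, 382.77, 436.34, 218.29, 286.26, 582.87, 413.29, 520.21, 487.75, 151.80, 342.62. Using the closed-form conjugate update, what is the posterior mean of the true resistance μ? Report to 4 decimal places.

407.5213

For Normal data with known variance σ², a Normal(μ₀, σ₀²) prior on μ is conjugate. Posterior precision = 1/σ₀² + n/σ²; posterior mean is the precision-weighted average of μ₀ and x̄.
Σxᵢ = 627.09 + 503.46 + 272.64 + 469.42 + 411.68 + 382.77 + 436.34 + 218.29 + 286.26 + 582.87 + 413.29 + 520.21 + 487.75 + 151.80 + 342.62 = 6106.49, so n·x̄ = 6106.49.
σ₀² = 155.76² = 24261.1776, σ² = 107.86² = 11633.7796; σ² + n·σ₀² = 11633.7796 + 15·24261.1776 = 375551.4436.
Posterior mean = (μ₀/σ₀² + n·x̄/σ²)/(1/σ₀² + n/σ²) = (σ²·μ₀ + σ₀²·n·x̄)/(σ² + n·σ₀²) = (11633.7796·420.72 + 24261.1776·6106.49)/375551.4436 = 153045202.155936/375551.4436 = 407.5213.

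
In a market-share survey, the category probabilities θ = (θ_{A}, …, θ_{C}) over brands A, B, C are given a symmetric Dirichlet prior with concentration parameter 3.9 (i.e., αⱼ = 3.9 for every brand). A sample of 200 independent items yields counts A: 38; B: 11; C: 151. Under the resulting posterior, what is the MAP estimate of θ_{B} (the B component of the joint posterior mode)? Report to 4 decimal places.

0.0666

The Dirichlet prior is conjugate to the Multinomial likelihood: each posterior αⱼ = prior αⱼ + observed count nⱼ.
Posterior concentration: (41.9, 14.9, 154.9), total = 211.7.
Joint mode component: (α_{B}−1)/(Σα−K) = 13.9/208.7 = 0.0666.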